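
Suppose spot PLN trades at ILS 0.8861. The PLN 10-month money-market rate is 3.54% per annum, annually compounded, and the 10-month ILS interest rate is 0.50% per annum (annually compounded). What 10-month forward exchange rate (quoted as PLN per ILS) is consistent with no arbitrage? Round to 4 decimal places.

T = 10/12 years.
Growth of 1 ILS over T: (1 + 0.0050)^(10/12) = 1.0041649.
Growth of 1 PLN over T: (1 + 0.0354)^(10/12) = 1.0294142.
So F = 0.8861 × 1.0041649 / 1.0294142 = 0.8643659 (ILS/PLN).
Invert for PLN per ILS: 1 / 0.8643659 = 1.1569.

1.1569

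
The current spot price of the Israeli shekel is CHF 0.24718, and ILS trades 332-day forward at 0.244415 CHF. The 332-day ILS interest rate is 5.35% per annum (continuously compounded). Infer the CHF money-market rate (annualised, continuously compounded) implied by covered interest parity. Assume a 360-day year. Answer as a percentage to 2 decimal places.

4.13%

T = 332/360 years.
By CIP, F/S equals the CHF-to-ILS growth ratio: 0.244415/0.24718 = 0.9888138.
The ILS side grows by e^(0.0535×332/360) = 1.0505763.
So the CHF growth factor = 1.0388243.
Take logs: ln 1.0388243 / (332/360) = 0.041302, so 4.13%.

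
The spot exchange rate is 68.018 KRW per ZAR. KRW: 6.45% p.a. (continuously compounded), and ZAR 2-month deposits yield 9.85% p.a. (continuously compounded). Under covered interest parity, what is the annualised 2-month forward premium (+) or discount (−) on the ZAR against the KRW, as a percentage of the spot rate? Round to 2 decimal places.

T = 2/12 years.
No-arbitrage forward: 68.018 × 1.010808 / 1.0165522 = 67.633653 KRW/ZAR.
(F − S)/S ÷ T = (67.633653 − 68.018)/68.018/(2/12) = -0.033904 → -3.39%.

-3.39%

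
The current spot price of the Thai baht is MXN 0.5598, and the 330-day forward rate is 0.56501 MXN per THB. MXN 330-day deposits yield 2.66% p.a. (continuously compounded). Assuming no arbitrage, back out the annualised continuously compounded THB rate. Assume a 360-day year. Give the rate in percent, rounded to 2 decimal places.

1.65%

T = 330/360 years.
CIP gives F = S · g_MXN/g_THB, so g_MXN/g_THB = 0.56501/0.5598 = 1.0093069.
The MXN side grows by e^(0.0266×330/360) = 1.024683.
So the THB growth factor = 1.0152343.
r = ln(1.0152343)/(330/360) = 0.016494 → 1.65%.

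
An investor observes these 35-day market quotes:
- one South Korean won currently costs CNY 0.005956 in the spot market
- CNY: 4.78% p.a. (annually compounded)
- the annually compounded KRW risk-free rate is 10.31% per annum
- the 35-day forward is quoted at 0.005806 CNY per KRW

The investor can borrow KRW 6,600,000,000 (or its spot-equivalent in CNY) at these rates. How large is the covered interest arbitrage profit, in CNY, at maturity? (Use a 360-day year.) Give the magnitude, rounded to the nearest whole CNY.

CNY 801,541

T = 35/360 years.
Route A — deposit KRW, sell forward: 6,600,000,000 × 1.0095855217 × 0.005806 = CNY 38,686,913.36.
Route B — convert at spot, deposit CNY: 6,600,000,000 × 0.005956 × 1.0045498902 = CNY 39,488,454.36.
The quoted forward undervalues KRW, so borrow KRW, convert to CNY at spot, deposit the CNY at 4.78%, and buy KRW forward at 0.005806 to cover the loan.
Profit = 39,488,454.36 − 38,686,913.36 = CNY 801,541.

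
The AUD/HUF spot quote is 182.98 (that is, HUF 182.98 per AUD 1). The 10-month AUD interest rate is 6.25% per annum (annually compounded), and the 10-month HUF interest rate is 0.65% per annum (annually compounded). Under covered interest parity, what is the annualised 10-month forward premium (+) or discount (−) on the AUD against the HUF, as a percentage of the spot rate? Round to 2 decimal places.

-5.29%

T = 10/12 years.
F = S · g_HUF/g_AUD = 182.98 × 1.0054137/1.0518184 = 174.90719.
(F − S)/S ÷ T = (174.90719 − 182.98)/182.98/(10/12) = -0.052942 → -5.29%.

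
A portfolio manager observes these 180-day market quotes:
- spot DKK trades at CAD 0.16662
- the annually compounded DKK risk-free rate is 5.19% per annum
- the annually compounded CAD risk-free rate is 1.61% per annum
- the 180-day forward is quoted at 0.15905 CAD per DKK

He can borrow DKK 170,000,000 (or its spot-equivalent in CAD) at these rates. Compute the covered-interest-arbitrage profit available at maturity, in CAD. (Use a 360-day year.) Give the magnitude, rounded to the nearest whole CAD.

T = 180/360 years.
Route A — deposit DKK, sell forward: 170,000,000 × 1.0256217626 × 0.15905 = CAD 27,731,274.03.
Route B — convert at spot, deposit CAD: 170,000,000 × 0.16662 × 1.008017857 = CAD 28,552,509.01.
The quoted forward undervalues DKK, so borrow DKK, convert to CAD at spot, deposit the CAD at 1.61%, and buy DKK forward at 0.15905 to cover the loan.
Profit = 28,552,509.01 − 27,731,274.03 = CAD 821,235.

CAD 821,235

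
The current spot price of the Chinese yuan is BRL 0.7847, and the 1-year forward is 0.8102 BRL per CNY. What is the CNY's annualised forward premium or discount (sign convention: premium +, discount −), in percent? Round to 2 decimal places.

+3.25%

T = 1 year.
CNY trades forward at +3.24965% vs spot over the period.
Annualise by dividing by T: 0.0324965 / 1 = 0.032496 → 3.25%.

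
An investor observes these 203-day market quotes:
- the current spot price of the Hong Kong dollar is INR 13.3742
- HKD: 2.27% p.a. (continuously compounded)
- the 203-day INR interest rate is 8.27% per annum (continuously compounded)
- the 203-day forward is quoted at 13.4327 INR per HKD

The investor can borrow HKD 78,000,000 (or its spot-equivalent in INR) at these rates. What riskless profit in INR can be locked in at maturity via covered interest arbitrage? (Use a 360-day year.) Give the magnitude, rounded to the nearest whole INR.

T = 203/360 years.
Keep in HKD, deliver into the forward: 78,000,000·1.012882552003·13.4327 = INR 1,061,248,301.59.
Swap to INR now, deposit: 78,000,000·13.3742·1.047738059163 = INR 1,092,987,351.37.
The quoted forward undervalues HKD, so borrow HKD, convert to INR at spot, deposit the INR at 8.27%, and buy HKD forward at 13.4327 to cover the loan.
Profit = 1,092,987,351.37 − 1,061,248,301.59 = INR 31,739,050.

INR 31,739,050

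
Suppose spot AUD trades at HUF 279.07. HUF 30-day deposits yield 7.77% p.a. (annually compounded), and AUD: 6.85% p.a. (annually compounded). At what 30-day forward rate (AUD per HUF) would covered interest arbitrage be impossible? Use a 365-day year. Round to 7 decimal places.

T = 30/365 years.
Growth of 1 HUF over T: (1 + 0.0777)^(30/365) = 1.0061693.
AUD growth factor: (1 + 0.0685)^(30/365) = 1.0054605.
Forward (HUF per AUD) = 279.07 × 1.0061693 / 1.0054605 = 279.2667.
Invert for AUD per HUF: 1 / 279.2667 = 0.0035808.

0.0035808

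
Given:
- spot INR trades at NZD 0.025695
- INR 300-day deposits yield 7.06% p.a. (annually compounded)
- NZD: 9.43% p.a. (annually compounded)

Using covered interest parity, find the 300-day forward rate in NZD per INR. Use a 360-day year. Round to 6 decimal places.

0.026168

T = 300/360 years.
Growth of 1 NZD over T: (1 + 0.0943)^(300/360) = 1.0779874.
INR accumulates by (1 + 0.0706)^(300/360) = 1.0584964.
So F = 0.025695 × 1.0779874 / 1.0584964 = 0.02616814 (NZD/INR).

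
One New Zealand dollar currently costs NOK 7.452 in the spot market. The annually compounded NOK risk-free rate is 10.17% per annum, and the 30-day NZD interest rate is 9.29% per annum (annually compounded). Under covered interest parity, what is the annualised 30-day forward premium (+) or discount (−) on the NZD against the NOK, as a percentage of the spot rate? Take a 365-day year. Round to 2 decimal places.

+0.80%

T = 30/365 years.
F = S · g_NOK/g_NZD = 7.452 × 1.0079924/1.0073282 = 7.456914.
Annualised premium = (F − S)/S × (1/T) = (7.456914 − 7.452)/7.452 ÷ (30/365) = 0.80%.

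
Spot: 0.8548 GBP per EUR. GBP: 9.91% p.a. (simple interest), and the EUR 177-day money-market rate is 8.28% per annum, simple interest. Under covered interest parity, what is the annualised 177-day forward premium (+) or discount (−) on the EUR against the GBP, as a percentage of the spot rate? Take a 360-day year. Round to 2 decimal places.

T = 177/360 years.
No-arbitrage forward: 0.8548 × 1.0487242 / 1.040710 = 0.8613826 GBP/EUR.
(F − S)/S ÷ T = (0.8613826 − 0.8548)/0.8548/(177/360) = 0.015663 → 1.57%.

+1.57%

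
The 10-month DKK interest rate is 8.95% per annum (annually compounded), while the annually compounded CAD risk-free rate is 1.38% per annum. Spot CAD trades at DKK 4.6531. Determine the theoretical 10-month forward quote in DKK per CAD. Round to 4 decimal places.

T = 10/12 years.
DKK growth factor: (1 + 0.0895)^(10/12) = 1.0740455.
CAD accumulates by (1 + 0.0138)^(10/12) = 1.0114868.
CIP: F = S · (grow DKK)/(grow CAD) = 4.6531 × 1.0740455/1.0114868 = 4.940886 DKK per CAD.

4.9409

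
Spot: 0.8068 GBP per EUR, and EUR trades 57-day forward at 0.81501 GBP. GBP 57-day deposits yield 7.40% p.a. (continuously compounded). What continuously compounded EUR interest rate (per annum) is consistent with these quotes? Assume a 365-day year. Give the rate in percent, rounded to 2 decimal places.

T = 57/365 years.
F/S = 0.81501/0.8068 = 1.0101760 = (growth of GBP) / (growth of EUR).
The GBP side grows by e^(0.0740×57/365) = 1.0116232.
So the EUR growth factor = 1.0014326.
r = ln(1.0014326)/(57/365) = 0.009167 → 0.92%.

0.92%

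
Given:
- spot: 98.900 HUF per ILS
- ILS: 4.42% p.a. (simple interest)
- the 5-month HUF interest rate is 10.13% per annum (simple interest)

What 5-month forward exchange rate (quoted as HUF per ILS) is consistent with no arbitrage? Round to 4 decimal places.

T = 5/12 years.
Growth of 1 HUF over T: 1 + 0.1013×5/12 = 1.042208333.
ILS growth factor: 1 + 0.0442×5/12 = 1.018416667.
CIP: F = S · (grow HUF)/(grow ILS) = 98.9 × 1.042208333/1.018416667 = 101.210445 HUF per ILS.

101.2104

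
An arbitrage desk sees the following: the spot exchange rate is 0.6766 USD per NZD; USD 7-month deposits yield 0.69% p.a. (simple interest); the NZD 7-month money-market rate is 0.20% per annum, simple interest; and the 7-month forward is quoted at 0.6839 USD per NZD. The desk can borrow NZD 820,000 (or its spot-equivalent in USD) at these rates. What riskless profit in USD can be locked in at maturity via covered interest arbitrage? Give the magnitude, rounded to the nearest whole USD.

T = 7/12 years.
Route A — deposit NZD, sell forward: 820,000 × 1.00116667 × 0.6839 = USD 561,452.27.
Route B — convert at spot, deposit USD: 820,000 × 0.6766 × 1.004025 = USD 557,045.12.
The quoted forward overvalues NZD, so borrow USD, buy NZD at spot, deposit the NZD at 0.20%, and sell the proceeds forward at 0.6839.
The gap between the two covered legs is USD 4,407.

USD 4,407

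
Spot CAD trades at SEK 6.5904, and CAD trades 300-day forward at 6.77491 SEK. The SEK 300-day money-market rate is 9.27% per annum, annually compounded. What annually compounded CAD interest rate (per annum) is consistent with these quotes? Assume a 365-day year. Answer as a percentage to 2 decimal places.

5.66%

T = 300/365 years.
CIP gives F = S · g_SEK/g_CAD, so g_SEK/g_CAD = 6.77491/6.5904 = 1.0279968.
SEK growth factor: (1 + 0.0927)^(300/365) = 1.0755847.
So the CAD growth factor = 1.0462919.
r = 1.0462919^(365/300) − 1 = 0.056601 → 5.66%.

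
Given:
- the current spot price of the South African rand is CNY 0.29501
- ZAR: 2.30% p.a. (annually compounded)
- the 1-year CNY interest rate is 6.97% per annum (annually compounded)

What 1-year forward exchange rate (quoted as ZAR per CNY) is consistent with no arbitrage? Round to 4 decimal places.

3.2417

T = 1 year.
CNY growth factor: (1 + 0.0697)^1 = 1.069700.
Growth of 1 ZAR over T: (1 + 0.0230)^1 = 1.023000.
So F = 0.29501 × 1.069700 / 1.023000 = 0.3084772 (CNY/ZAR).
Invert for ZAR per CNY: 1 / 0.3084772 = 3.2417.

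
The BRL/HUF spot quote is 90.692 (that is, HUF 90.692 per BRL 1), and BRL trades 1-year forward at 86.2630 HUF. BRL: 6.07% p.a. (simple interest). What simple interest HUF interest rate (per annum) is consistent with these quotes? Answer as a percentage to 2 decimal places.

0.89%

T = 1 year.
CIP gives F = S · g_HUF/g_BRL, so g_HUF/g_BRL = 86.263/90.692 = 0.9511644.
BRL growth factor: 1 + 0.0607×1 = 1.060700.
That pins the HUF growth at 1.0089001.
r = (1.0089001 − 1)/1 = 0.008900 → 0.89%.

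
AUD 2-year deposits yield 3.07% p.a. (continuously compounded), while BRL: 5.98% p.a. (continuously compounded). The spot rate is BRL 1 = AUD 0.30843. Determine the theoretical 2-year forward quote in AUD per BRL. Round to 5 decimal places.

T = 2 years.
Growth of 1 AUD over T: e^(0.0307×2) = 1.0633242.
BRL accumulates by e^(0.0598×2) = 1.1270459.
CIP: F = S · (grow AUD)/(grow BRL) = 0.30843 × 1.0633242/1.1270459 = 0.2909918 AUD per BRL.

0.29099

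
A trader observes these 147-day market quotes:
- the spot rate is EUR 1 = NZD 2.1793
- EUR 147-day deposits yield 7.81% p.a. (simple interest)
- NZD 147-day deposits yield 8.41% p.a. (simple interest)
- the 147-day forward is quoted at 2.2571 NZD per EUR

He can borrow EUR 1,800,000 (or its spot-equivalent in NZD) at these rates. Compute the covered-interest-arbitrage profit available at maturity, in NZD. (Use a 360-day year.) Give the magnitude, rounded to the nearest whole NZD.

NZD 134,895

T = 147/360 years.
Keep in EUR, deliver into the forward: 1,800,000·1.031890833·2.2571 = NZD 4,192,345.44.
Swap to NZD now, deposit: 1,800,000·2.1793·1.034340833 = NZD 4,057,450.16.
The quoted forward overvalues EUR, so borrow NZD, buy EUR at spot, deposit the EUR at 7.81%, and sell the proceeds forward at 2.2571.
The gap between the two covered legs is NZD 134,895.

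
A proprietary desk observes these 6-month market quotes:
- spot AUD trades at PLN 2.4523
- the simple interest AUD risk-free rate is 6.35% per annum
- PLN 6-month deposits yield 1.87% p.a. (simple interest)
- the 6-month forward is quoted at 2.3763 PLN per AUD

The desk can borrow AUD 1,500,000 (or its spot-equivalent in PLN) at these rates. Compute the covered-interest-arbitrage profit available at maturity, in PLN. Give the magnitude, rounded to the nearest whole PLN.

T = 6/12 years.
Invest the AUD and cover forward: 1,500,000 × 1.031750 × 2.3763 = PLN 3,677,621.29.
Convert at spot and invest in PLN: 1,500,000 × 2.4523 × 1.009350 = PLN 3,712,843.51.
The quoted forward undervalues AUD, so borrow AUD, convert to PLN at spot, deposit the PLN at 1.87%, and buy AUD forward at 2.3763 to cover the loan.
Profit = 3,712,843.51 − 3,677,621.29 = PLN 35,222.

PLN 35,222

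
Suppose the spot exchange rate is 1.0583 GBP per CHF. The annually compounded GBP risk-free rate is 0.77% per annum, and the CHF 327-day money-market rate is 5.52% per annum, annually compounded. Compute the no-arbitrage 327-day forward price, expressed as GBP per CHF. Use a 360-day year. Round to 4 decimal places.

T = 327/360 years.
GBP accumulates by (1 + 0.0077)^(327/360) = 1.0069917.
CHF growth factor: (1 + 0.0552)^(327/360) = 1.0500156.
So F = 1.0583 × 1.0069917 / 1.0500156 = 1.014937 (GBP/CHF).

1.0149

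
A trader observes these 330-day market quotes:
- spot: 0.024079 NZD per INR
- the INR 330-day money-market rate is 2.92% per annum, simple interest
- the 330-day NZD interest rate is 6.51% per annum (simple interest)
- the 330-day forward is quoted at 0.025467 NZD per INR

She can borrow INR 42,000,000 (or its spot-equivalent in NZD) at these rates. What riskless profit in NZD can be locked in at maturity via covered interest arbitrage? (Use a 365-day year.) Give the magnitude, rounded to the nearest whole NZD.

T = 330/365 years.
Invest the INR and cover forward: 42,000,000 × 1.026400 × 0.025467 = NZD 1,097,851.81.
Convert at spot and invest in NZD: 42,000,000 × 0.024079 × 1.058857534 = NZD 1,070,841.68.
The quoted forward overvalues INR, so borrow NZD, buy INR at spot, deposit the INR at 2.92%, and sell the proceeds forward at 0.025467.
Profit = 1,097,851.81 − 1,070,841.68 = NZD 27,010.

NZD 27,010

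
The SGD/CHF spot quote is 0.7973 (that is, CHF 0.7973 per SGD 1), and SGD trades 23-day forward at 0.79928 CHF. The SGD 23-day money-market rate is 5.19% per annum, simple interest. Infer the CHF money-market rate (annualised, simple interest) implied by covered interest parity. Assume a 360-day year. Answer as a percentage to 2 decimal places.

9.09%

T = 23/360 years.
By CIP, F/S equals the CHF-to-SGD growth ratio: 0.79928/0.7973 = 1.0024834.
The SGD side grows by 1 + 0.0519×23/360 = 1.0033158.
Hence g_CHF = 1.0058074.
(1.0058074 − 1)/T = 0.090898, i.e. 9.09%.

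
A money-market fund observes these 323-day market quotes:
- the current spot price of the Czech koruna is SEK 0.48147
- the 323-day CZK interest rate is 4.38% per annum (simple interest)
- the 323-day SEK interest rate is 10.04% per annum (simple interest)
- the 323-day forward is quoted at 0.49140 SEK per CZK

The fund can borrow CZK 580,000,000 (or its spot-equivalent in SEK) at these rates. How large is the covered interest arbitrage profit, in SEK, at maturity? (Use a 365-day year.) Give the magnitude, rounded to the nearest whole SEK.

T = 323/365 years.
Route A — deposit CZK, sell forward: 580,000,000 × 1.038760 × 0.49140 = SEK 296,059,065.12.
Route B — convert at spot, deposit SEK: 580,000,000 × 0.48147 × 1.08884712329 = SEK 304,063,390.18.
The quoted forward undervalues CZK, so borrow CZK, convert to SEK at spot, deposit the SEK at 10.04%, and buy CZK forward at 0.49140 to cover the loan.
The gap between the two covered legs is SEK 8,004,325.

SEK 8,004,325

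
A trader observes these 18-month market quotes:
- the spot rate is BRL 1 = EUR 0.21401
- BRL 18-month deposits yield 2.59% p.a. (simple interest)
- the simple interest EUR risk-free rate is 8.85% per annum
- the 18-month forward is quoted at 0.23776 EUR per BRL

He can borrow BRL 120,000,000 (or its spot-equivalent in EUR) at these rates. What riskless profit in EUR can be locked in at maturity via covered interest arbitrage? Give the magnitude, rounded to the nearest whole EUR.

EUR 549,258

T = 18/12 years.
Keep in BRL, deliver into the forward: 120,000,000·1.038850·0.23776 = EUR 29,639,637.12.
Swap to EUR now, deposit: 120,000,000·0.21401·1.132750 = EUR 29,090,379.30.
The quoted forward overvalues BRL, so borrow EUR, buy BRL at spot, deposit the BRL at 2.59%, and sell the proceeds forward at 0.23776.
Profit = 29,639,637.12 − 29,090,379.30 = EUR 549,258.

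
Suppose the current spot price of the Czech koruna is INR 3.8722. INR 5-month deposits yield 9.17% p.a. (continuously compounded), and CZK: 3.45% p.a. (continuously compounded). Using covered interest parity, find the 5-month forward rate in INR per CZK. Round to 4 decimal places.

T = 5/12 years.
Growth of 1 INR over T: e^(0.0917×5/12) = 1.0389477.
CZK growth factor: e^(0.0345×5/12) = 1.0144788.
Forward (INR per CZK) = 3.8722 × 1.0389477 / 1.0144788 = 3.965596.

3.9656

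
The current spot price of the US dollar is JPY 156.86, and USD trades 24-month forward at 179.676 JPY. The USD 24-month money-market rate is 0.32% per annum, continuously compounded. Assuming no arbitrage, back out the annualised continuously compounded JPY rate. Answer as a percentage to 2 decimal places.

7.11%

T = 2 years.
CIP gives F = S · g_JPY/g_USD, so g_JPY/g_USD = 179.676/156.86 = 1.1454545.
The USD side grows by e^(0.0032×2) = 1.0064205.
So the JPY growth factor = 1.1528089.
Take logs: ln 1.1528089 / 2 = 0.071101, so 7.11%.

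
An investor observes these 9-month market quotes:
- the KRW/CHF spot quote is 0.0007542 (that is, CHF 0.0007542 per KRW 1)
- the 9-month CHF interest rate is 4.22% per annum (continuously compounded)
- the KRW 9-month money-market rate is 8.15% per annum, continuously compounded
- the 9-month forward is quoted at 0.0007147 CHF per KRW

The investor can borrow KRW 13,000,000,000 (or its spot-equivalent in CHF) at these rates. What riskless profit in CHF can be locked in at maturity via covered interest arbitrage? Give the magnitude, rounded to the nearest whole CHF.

T = 9/12 years.
Invest the KRW and cover forward: 13,000,000,000 × 1.063031785 × 0.0007147 = CHF 9,876,734.62.
Convert at spot and invest in CHF: 13,000,000,000 × 0.0007542 × 1.032156187 = CHF 10,119,878.55.
The quoted forward undervalues KRW, so borrow KRW, convert to CHF at spot, deposit the CHF at 4.22%, and buy KRW forward at 0.0007147 to cover the loan.
Profit = 10,119,878.55 − 9,876,734.62 = CHF 243,144.

CHF 243,144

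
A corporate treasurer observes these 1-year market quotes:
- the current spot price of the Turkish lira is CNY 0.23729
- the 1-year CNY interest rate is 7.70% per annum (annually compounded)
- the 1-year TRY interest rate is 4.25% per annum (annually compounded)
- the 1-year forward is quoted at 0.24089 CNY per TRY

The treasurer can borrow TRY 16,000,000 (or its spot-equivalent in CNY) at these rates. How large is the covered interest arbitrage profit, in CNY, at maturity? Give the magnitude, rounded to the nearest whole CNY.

CNY 70,936

T = 1 year.
Route A — deposit TRY, sell forward: 16,000,000 × 1.042500 × 0.24089 = CNY 4,018,045.20.
Route B — convert at spot, deposit CNY: 16,000,000 × 0.23729 × 1.077000 = CNY 4,088,981.28.
The quoted forward undervalues TRY, so borrow TRY, convert to CNY at spot, deposit the CNY at 7.70%, and buy TRY forward at 0.24089 to cover the loan.
Arbitrage profit = |4,018,045.20 − 4,088,981.28| = CNY 70,936.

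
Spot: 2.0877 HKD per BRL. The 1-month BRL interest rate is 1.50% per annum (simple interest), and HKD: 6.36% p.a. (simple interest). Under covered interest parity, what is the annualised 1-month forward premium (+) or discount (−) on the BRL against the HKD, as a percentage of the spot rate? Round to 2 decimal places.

+4.85%

T = 1/12 years.
CIP forward (HKD per BRL) = 2.0877 × 1.005300/1.001250 = 2.0961446.
(F − S)/S ÷ T = (2.0961446 − 2.0877)/2.0877/(1/12) = 0.048539 → 4.85%.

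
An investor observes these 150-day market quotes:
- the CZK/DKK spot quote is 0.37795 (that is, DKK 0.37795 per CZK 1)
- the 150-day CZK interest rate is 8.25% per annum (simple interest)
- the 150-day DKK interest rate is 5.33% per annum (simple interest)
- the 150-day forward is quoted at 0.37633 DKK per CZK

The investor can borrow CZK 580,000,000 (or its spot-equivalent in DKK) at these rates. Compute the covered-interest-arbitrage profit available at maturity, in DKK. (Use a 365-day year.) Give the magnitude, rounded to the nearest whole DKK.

DKK 1,659,076

T = 150/365 years.
Route A — deposit CZK, sell forward: 580,000,000 × 1.03390410959 × 0.37633 = DKK 225,671,697.47.
Route B — convert at spot, deposit DKK: 580,000,000 × 0.37795 × 1.02190410959 = DKK 224,012,621.77.
The quoted forward overvalues CZK, so borrow DKK, buy CZK at spot, deposit the CZK at 8.25%, and sell the proceeds forward at 0.37633.
Arbitrage profit = |225,671,697.47 − 224,012,621.77| = DKK 1,659,076.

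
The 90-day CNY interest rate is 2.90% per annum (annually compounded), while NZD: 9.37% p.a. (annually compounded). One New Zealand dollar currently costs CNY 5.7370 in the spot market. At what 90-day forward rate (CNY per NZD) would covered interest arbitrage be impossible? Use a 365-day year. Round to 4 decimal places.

T = 90/365 years.
CNY growth factor: (1 + 0.0290)^(90/365) = 1.0070739.
Growth of 1 NZD over T: (1 + 0.0937)^(90/365) = 1.0223306.
So F = 5.737 × 1.0070739 / 1.0223306 = 5.651384 (CNY/NZD).

5.6514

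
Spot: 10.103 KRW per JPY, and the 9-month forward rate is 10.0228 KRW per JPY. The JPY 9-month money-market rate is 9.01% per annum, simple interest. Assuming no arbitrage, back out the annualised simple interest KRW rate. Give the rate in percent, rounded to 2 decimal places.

T = 9/12 years.
By CIP, F/S equals the KRW-to-JPY growth ratio: 10.0228/10.103 = 0.9920618.
The JPY side grows by 1 + 0.0901×9/12 = 1.067575.
Hence g_KRW = 1.0591004.
(1.0591004 − 1)/T = 0.078801, i.e. 7.88%.

7.88%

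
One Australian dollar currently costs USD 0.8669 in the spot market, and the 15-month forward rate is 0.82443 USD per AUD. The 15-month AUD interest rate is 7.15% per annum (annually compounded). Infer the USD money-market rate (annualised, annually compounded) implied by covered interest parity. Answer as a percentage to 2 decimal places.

T = 15/12 years.
CIP gives F = S · g_USD/g_AUD, so g_USD/g_AUD = 0.82443/0.8669 = 0.9510093.
AUD growth factor: (1 + 0.0715)^(15/12) = 1.0901599.
That pins the USD growth at 1.0367522.
Annualise: 1.0367522^(12/15) − 1 = 0.029295 = 2.93%.

2.93%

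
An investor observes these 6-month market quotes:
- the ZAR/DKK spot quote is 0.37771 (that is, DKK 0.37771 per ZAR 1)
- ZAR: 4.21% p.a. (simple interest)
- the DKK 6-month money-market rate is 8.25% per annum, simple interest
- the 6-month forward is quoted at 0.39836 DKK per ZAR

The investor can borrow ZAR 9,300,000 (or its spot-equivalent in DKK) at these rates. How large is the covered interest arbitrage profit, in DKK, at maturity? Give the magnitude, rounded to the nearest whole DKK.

DKK 125,131

T = 6/12 years.
Route A — deposit ZAR, sell forward: 9,300,000 × 1.021050 × 0.39836 = DKK 3,782,732.95.
Route B — convert at spot, deposit DKK: 9,300,000 × 0.37771 × 1.041250 = DKK 3,657,602.00.
The quoted forward overvalues ZAR, so borrow DKK, buy ZAR at spot, deposit the ZAR at 4.21%, and sell the proceeds forward at 0.39836.
The gap between the two covered legs is DKK 125,131.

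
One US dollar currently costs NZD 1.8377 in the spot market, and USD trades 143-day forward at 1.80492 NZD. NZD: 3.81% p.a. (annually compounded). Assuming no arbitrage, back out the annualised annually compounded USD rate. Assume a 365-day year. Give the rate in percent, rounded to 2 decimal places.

T = 143/365 years.
By CIP, F/S equals the NZD-to-USD growth ratio: 1.80492/1.8377 = 0.9821625.
The NZD side grows by (1 + 0.0381)^(143/365) = 1.0147573.
So the USD growth factor = 1.0331868.
r = 1.0331868^(365/143) − 1 = 0.086903 → 8.69%.

8.69%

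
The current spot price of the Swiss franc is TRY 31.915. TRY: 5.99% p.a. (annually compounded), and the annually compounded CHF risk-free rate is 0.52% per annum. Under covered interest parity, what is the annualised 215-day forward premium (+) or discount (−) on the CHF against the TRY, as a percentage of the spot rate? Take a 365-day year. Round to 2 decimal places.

T = 215/365 years.
No-arbitrage forward: 31.915 × 1.0348611 / 1.0030597 = 32.926846 TRY/CHF.
(F − S)/S ÷ T = (32.926846 − 31.915)/31.915/(215/365) = 0.053824 → 5.38%.

+5.38%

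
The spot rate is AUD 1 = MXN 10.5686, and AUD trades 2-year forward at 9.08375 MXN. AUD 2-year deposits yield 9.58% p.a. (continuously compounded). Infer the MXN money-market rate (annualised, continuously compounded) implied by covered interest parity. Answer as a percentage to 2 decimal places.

2.01%

T = 2 years.
F/S = 9.08375/10.5686 = 0.8595036 = (growth of MXN) / (growth of AUD).
AUD growth factor: e^(0.0958×2) = 1.2111859.
So the MXN growth factor = 1.0410186.
r = ln(1.0410186)/2 = 0.020100 → 2.01%.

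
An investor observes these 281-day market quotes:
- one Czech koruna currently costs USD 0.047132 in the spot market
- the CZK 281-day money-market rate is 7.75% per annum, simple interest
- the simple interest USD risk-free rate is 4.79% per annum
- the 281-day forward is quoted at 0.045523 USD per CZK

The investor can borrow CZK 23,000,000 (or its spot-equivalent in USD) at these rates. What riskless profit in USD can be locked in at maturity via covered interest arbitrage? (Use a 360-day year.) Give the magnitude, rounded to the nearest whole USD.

USD 14,200

T = 281/360 years.
Route A — deposit CZK, sell forward: 23,000,000 × 1.060493056 × 0.045523 = USD 1,110,366.98.
Route B — convert at spot, deposit USD: 23,000,000 × 0.047132 × 1.037388611 = USD 1,124,566.60.
The quoted forward undervalues CZK, so borrow CZK, convert to USD at spot, deposit the USD at 4.79%, and buy CZK forward at 0.045523 to cover the loan.
The gap between the two covered legs is USD 14,200.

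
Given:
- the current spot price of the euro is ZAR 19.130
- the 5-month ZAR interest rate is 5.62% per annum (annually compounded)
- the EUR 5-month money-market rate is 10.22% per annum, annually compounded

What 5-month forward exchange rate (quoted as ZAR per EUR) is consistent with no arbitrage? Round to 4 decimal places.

18.7932

T = 5/12 years.
Growth of 1 ZAR over T: (1 + 0.0562)^(5/12) = 1.02304382.
Growth of 1 EUR over T: (1 + 0.1022)^(5/12) = 1.04137825.
So F = 19.13 × 1.02304382 / 1.04137825 = 18.793199 (ZAR/EUR).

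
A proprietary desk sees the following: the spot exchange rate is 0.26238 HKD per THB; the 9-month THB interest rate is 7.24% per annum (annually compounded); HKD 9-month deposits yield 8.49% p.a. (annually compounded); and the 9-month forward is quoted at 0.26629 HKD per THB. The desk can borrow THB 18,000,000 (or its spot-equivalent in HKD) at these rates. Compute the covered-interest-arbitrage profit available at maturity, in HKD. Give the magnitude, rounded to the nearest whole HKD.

HKD 30,722

T = 9/12 years.
Route A — deposit THB, sell forward: 18,000,000 × 1.053822833 × 0.26629 = HKD 5,051,204.68.
Route B — convert at spot, deposit HKD: 18,000,000 × 0.26238 × 1.063022072 = HKD 5,020,483.16.
The quoted forward overvalues THB, so borrow HKD, buy THB at spot, deposit the THB at 7.24%, and sell the proceeds forward at 0.26629.
Profit = 5,051,204.68 − 5,020,483.16 = HKD 30,722.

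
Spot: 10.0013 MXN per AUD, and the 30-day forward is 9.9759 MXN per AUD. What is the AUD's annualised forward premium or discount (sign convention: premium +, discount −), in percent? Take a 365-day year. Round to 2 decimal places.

T = 30/365 years.
(F − S)/S = (9.9759 − 10.0013)/10.0013 = -0.0025397.
Per annum: -0.0025397 / (30/365) = -0.030900 = -3.09%.

-3.09%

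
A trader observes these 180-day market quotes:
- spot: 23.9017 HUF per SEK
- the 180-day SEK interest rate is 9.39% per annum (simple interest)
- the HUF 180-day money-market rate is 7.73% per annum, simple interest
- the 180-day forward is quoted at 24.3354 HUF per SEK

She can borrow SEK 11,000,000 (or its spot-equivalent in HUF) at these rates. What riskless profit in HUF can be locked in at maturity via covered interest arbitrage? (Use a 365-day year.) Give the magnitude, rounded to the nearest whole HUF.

HUF 7,143,948

T = 180/365 years.
Keep in SEK, deliver into the forward: 11,000,000·1.04630684932·24.3354 = HUF 280,085,252.71.
Swap to HUF now, deposit: 11,000,000·23.9017·1.03812054795 = HUF 272,941,304.91.
The quoted forward overvalues SEK, so borrow HUF, buy SEK at spot, deposit the SEK at 9.39%, and sell the proceeds forward at 24.3354.
Profit = 280,085,252.71 − 272,941,304.91 = HUF 7,143,948.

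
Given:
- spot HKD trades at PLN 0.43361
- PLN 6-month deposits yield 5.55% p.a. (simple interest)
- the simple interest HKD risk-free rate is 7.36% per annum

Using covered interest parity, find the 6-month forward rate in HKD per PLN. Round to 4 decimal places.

T = 6/12 years.
PLN accumulates by 1 + 0.0555×6/12 = 1.027750.
HKD growth factor: 1 + 0.0736×6/12 = 1.036800.
Forward (PLN per HKD) = 0.43361 × 1.027750 / 1.036800 = 0.4298251.
Invert for HKD per PLN: 1 / 0.4298251 = 2.3265.

2.3265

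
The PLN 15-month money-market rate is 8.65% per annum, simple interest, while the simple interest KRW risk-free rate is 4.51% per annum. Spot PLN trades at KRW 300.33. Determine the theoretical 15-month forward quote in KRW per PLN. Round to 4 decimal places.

T = 15/12 years.
KRW growth factor: 1 + 0.0451×15/12 = 1.056375.
PLN growth factor: 1 + 0.0865×15/12 = 1.108125.
So F = 300.33 × 1.056375 / 1.108125 = 286.304437 (KRW/PLN).

286.3044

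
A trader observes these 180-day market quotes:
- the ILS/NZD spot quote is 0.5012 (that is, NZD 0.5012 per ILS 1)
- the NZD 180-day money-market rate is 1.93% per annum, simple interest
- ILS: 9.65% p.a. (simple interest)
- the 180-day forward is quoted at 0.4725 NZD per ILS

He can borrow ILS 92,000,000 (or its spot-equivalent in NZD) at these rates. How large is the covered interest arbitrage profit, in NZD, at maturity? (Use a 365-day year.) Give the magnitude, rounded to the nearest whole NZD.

T = 180/365 years.
Route A — deposit ILS, sell forward: 92,000,000 × 1.0475890411 × 0.4725 = NZD 45,538,695.62.
Route B — convert at spot, deposit NZD: 92,000,000 × 0.5012 × 1.0095178082 = NZD 46,549,269.94.
The quoted forward undervalues ILS, so borrow ILS, convert to NZD at spot, deposit the NZD at 1.93%, and buy ILS forward at 0.4725 to cover the loan.
The gap between the two covered legs is NZD 1,010,574.

NZD 1,010,574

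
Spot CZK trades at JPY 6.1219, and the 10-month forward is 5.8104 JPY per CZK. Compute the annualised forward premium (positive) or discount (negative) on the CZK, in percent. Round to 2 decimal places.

T = 10/12 years.
(F − S)/S = (5.8104 − 6.1219)/6.1219 = -0.0508829.
Per annum: -0.0508829 / (10/12) = -0.061059 = -6.11%.

-6.11%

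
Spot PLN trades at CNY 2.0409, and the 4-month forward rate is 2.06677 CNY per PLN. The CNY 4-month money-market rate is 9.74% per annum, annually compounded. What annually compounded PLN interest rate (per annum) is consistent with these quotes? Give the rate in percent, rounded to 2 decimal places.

5.67%

T = 4/12 years.
F/S = 2.06677/2.0409 = 1.0126758 = (growth of CNY) / (growth of PLN).
The CNY side grows by (1 + 0.0974)^(4/12) = 1.0314662.
So the PLN growth factor = 1.0185552.
r = 1.0185552^(12/4) − 1 = 0.056705 → 5.67%.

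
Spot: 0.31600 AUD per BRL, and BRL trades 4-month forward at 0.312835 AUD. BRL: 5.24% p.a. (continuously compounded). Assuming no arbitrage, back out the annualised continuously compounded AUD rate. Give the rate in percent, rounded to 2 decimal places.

2.22%

T = 4/12 years.
By CIP, F/S equals the AUD-to-BRL growth ratio: 0.312835/0.316 = 0.9899842.
The BRL side grows by e^(0.0524×4/12) = 1.0176201.
So the AUD growth factor = 1.0074278.
r = ln(1.0074278)/(4/12) = 0.022201 → 2.22%.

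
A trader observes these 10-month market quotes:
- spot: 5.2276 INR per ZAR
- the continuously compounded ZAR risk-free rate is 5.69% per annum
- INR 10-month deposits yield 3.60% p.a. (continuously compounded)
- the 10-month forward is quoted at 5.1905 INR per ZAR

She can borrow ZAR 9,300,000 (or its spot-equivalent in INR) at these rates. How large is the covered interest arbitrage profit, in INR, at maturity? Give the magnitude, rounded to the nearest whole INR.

INR 518,386

T = 10/12 years.
Route A — deposit ZAR, sell forward: 9,300,000 × 1.0485588176 × 5.1905 = INR 50,615,664.25.
Route B — convert at spot, deposit INR: 9,300,000 × 5.2276 × 1.030454534 = INR 50,097,278.33.
The quoted forward overvalues ZAR, so borrow INR, buy ZAR at spot, deposit the ZAR at 5.69%, and sell the proceeds forward at 5.1905.
Arbitrage profit = |50,615,664.25 − 50,097,278.33| = INR 518,386.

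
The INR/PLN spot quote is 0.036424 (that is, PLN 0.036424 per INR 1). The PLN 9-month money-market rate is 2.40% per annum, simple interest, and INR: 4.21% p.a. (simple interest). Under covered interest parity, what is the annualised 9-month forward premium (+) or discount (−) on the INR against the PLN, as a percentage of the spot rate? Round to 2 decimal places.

-1.75%

T = 9/12 years.
No-arbitrage forward: 0.036424 × 1.018000 / 1.031575 = 0.035944679 PLN/INR.
(F − S)/S ÷ T = (0.035944679 − 0.036424)/0.036424/(9/12) = -0.017546 → -1.75%.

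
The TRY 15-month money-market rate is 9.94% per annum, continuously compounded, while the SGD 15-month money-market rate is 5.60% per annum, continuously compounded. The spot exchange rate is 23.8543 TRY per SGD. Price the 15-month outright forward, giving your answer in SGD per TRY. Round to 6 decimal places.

0.039708

T = 15/12 years.
Growth of 1 TRY over T: e^(0.0994×15/12) = 1.1322989.
Growth of 1 SGD over T: e^(0.0560×15/12) = 1.0725082.
CIP: F = S · (grow TRY)/(grow SGD) = 23.8543 × 1.1322989/1.0725082 = 25.18414 TRY per SGD.
Quoted the other way: 1/25.18414 = 0.039708 SGD per TRY.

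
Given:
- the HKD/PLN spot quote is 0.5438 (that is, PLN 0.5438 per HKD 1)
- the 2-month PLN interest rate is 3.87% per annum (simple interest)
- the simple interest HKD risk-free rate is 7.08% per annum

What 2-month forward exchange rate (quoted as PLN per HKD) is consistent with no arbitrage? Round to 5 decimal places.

T = 2/12 years.
PLN accumulates by 1 + 0.0387×2/12 = 1.006450.
HKD growth factor: 1 + 0.0708×2/12 = 1.011800.
So F = 0.5438 × 1.006450 / 1.011800 = 0.5409246 (PLN/HKD).

0.54092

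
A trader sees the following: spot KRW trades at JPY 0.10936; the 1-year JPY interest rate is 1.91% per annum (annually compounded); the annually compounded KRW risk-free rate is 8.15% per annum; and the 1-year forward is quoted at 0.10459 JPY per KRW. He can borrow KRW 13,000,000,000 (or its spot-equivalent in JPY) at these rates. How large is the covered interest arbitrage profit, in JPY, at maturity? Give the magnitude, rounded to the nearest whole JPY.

T = 1 year.
Route A — deposit KRW, sell forward: 13,000,000,000 × 1.081500 × 0.10459 = JPY 1,470,483,105.00.
Route B — convert at spot, deposit JPY: 13,000,000,000 × 0.10936 × 1.019100 = JPY 1,448,834,088.00.
The quoted forward overvalues KRW, so borrow JPY, buy KRW at spot, deposit the KRW at 8.15%, and sell the proceeds forward at 0.10459.
Arbitrage profit = |1,470,483,105.00 − 1,448,834,088.00| = JPY 21,649,017.

JPY 21,649,017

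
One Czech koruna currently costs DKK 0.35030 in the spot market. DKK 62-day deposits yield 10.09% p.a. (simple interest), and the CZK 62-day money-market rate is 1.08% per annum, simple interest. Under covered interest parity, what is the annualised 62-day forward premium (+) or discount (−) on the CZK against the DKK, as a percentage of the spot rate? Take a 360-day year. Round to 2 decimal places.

T = 62/360 years.
F = S · g_DKK/g_CZK = 0.3503 × 1.0173772/1.001860 = 0.35572558.
Annualised premium = (F − S)/S × (1/T) = (0.35572558 − 0.3503)/0.3503 ÷ (62/360) = 8.99%.

+8.99%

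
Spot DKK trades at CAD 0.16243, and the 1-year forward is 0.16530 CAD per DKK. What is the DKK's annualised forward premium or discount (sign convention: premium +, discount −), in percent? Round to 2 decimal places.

T = 1 year.
Period premium: (0.16530 − 0.16243)/0.16243 = 0.0176691.
Annualise by dividing by T: 0.0176691 / 1 = 0.017669 → 1.77%.

+1.77%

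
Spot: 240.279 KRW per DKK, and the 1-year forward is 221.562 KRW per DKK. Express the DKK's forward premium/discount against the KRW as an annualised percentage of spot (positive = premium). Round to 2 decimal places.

T = 1 year.
(F − S)/S = (221.562 − 240.279)/240.279 = -0.0778969.
Per annum: -0.0778969 / 1 = -0.077897 = -7.79%.

-7.79%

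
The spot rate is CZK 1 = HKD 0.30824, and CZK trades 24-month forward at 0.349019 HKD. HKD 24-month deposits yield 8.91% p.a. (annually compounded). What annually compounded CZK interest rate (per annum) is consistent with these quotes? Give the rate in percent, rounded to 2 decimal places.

T = 2 years.
F/S = 0.349019/0.30824 = 1.1322963 = (growth of HKD) / (growth of CZK).
HKD growth factor: (1 + 0.0891)^2 = 1.1861388.
That pins the CZK growth at 1.0475516.
Annualise: 1.0475516^(1/2) − 1 = 0.023500 = 2.35%.

2.35%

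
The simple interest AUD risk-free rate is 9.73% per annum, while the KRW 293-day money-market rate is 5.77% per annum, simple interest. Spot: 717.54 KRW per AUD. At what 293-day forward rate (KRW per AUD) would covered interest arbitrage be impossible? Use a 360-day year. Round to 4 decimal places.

T = 293/360 years.
KRW growth factor: 1 + 0.0577×293/360 = 1.046961389.
Growth of 1 AUD over T: 1 + 0.0973×293/360 = 1.079191389.
CIP: F = S · (grow KRW)/(grow AUD) = 717.54 × 1.046961389/1.079191389 = 696.110702 KRW per AUD.

696.1107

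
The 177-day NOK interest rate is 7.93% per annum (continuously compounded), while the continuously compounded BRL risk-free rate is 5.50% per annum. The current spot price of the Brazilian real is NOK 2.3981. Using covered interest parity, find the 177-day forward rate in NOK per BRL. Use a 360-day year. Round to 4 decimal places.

T = 177/360 years.
NOK growth factor: e^(0.0793×177/360) = 1.0397592.
BRL accumulates by e^(0.0550×177/360) = 1.0274106.
So F = 2.3981 × 1.0397592 / 1.0274106 = 2.426923 (NOK/BRL).

2.4269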